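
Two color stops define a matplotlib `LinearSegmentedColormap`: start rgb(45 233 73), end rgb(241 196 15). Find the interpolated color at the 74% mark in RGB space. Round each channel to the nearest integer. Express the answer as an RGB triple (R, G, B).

74% corresponds to t = 0.74.
R = 45 + 0.74 × (241 − 45) = 45 + 0.74 × 196 = 190.04 → 190
G = 233 + 0.74 × (196 − 233) = 233 + 0.74 × -37 = 205.62 → 206
B = 73 + 0.74 × (15 − 73) = 73 + 0.74 × -58 = 30.08 → 30
So the blended color is (190, 206, 30), about #bece1e.

(190, 206, 30)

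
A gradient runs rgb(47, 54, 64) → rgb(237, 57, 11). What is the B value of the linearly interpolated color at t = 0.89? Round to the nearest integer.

17

B = 64 + 0.89 × (11 − 64) = 16.83 → 17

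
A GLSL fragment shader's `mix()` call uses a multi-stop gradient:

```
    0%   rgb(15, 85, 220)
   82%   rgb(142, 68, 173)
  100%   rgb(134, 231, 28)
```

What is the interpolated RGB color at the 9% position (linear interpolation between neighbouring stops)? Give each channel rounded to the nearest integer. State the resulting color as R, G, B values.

(29, 83, 215)

9% lies between the 0% and 82% stops, so the local fraction is t = (9 − 0)/(82 − 0) = 9/82 ≈ 0.1098.
R = 15 + 0.1098 × (142 − 15) = 28.945 → 29
G = 85 + 0.1098 × (68 − 85) = 83.133 → 83
B = 220 + 0.1098 × (173 − 220) = 214.839 → 215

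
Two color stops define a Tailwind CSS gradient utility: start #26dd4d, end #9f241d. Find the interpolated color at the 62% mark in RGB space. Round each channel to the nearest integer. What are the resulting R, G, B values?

#26dd4d → (38, 221, 77); #9f241d → (159, 36, 29).
62% corresponds to t = 0.62.
R = 38 + 0.62 × (159 − 38) = 38 + 0.62 × 121 = 113.02 → 113
G = 221 + 0.62 × (36 − 221) = 221 + 0.62 × -185 = 106.3 → 106
B = 77 + 0.62 × (29 − 77) = 77 + 0.62 × -48 = 47.24 → 47

(113, 106, 47)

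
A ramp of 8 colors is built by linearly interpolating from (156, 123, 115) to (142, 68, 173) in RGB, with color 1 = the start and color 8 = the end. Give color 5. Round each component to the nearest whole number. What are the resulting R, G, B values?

With 8 swatches and endpoints inclusive, swatch 5 sits at t = (5 − 1)/(8 − 1) = 4/7 ≈ 0.5714.
R = 156 + 0.5714 × (142 − 156) = 148 → 148
G = 123 + 0.5714 × (68 − 123) = 91.573 → 92
B = 115 + 0.5714 × (173 − 115) = 148.141 → 148

(148, 92, 148)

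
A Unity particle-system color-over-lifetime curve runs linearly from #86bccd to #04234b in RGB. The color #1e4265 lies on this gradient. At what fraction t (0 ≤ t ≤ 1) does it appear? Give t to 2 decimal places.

0.80

Invert the lerp on the G channel (largest span, 153): t = (66 − 188) / (35 − 188) = -122/-153 = 0.79739.
Check on R: (30 − 134)/(4 − 134) = 0.8 ✓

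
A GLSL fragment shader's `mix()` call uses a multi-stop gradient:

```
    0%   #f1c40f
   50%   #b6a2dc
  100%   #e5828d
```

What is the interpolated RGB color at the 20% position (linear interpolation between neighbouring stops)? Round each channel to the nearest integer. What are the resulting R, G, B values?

20% lies between the 0% and 50% stops, so the local fraction is t = (20 − 0)/(50 − 0) = 20/50 ≈ 0.4.
#f1c40f → (241, 196, 15); #b6a2dc → (182, 162, 220).
R = 241 + 0.4 × (182 − 241) = 217.4 → 217
G = 196 + 0.4 × (162 − 196) = 182.4 → 182
B = 15 + 0.4 × (220 − 15) = 97 → 97

(217, 182, 97)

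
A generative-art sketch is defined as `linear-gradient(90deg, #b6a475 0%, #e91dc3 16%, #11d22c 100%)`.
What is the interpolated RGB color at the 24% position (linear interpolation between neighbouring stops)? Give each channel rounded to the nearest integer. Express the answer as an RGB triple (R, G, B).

(212, 46, 181)

24% lies between the 16% and 100% stops, so the local fraction is t = (24 − 16)/(100 − 16) = 8/84 ≈ 0.0952.
#e91dc3 → (233, 29, 195); #11d22c → (17, 210, 44).
R = 233 + 0.0952 × (17 − 233) = 212.437 → 212
G = 29 + 0.0952 × (210 − 29) = 46.231 → 46
B = 195 + 0.0952 × (44 − 195) = 180.625 → 181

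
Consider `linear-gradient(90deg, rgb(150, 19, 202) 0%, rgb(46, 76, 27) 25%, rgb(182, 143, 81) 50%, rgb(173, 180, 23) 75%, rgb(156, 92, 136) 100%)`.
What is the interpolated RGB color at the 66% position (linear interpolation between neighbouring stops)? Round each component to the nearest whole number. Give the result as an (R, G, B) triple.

(176, 167, 44)

66% lies between the 50% and 75% stops, so the local fraction is t = (66 − 50)/(75 − 50) = 16/25 ≈ 0.64.
R = 182 + 0.64 × (173 − 182) = 176.24 → 176
G = 143 + 0.64 × (180 − 143) = 166.68 → 167
B = 81 + 0.64 × (23 − 81) = 43.88 → 44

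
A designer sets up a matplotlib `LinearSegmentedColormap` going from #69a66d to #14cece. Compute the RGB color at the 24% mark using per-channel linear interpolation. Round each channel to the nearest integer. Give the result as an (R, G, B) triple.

(85, 176, 132)

#69a66d → (105, 166, 109); #14cece → (20, 206, 206).
24% corresponds to t = 0.24.
R = 105 + 0.24 × (20 − 105) = 105 + 0.24 × -85 = 84.6 → 85
G = 166 + 0.24 × (206 − 166) = 166 + 0.24 × 40 = 175.6 → 176
B = 109 + 0.24 × (206 − 109) = 109 + 0.24 × 97 = 132.28 → 132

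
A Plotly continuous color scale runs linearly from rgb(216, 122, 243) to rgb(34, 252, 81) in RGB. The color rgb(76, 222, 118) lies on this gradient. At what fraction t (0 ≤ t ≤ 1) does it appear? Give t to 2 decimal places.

0.77

Invert the lerp on the R channel (largest span, 182): t = (76 − 216) / (34 − 216) = -140/-182 = 0.76923.
Check on G: (222 − 122)/(252 − 122) = 0.7692 ✓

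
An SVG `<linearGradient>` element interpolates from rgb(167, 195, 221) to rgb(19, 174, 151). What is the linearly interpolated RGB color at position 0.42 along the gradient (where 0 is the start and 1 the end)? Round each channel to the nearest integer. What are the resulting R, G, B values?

(105, 186, 192)

R = 167 + 0.42 × (19 − 167) = 167 + 0.42 × -148 = 104.84 → 105
G = 195 + 0.42 × (174 − 195) = 195 + 0.42 × -21 = 186.18 → 186
B = 221 + 0.42 × (151 − 221) = 221 + 0.42 × -70 = 191.6 → 192
So the blended color is (105, 186, 192), about #69bac0.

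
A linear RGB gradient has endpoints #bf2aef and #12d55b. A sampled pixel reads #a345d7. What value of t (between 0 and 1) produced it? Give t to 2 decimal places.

Invert the lerp on the R channel (largest span, 173): t = (163 − 191) / (18 − 191) = -28/-173 = 0.16185.
Check on G: (69 − 42)/(213 − 42) = 0.1579 ✓

0.16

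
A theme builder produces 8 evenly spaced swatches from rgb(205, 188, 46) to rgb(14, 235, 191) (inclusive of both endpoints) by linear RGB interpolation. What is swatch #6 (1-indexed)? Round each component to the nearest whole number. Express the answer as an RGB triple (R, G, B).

(69, 222, 150)

With 8 swatches and endpoints inclusive, swatch 6 sits at t = (6 − 1)/(8 − 1) = 5/7 ≈ 0.7143.
R = 205 + 0.7143 × (14 − 205) = 68.569 → 69
G = 188 + 0.7143 × (235 − 188) = 221.572 → 222
B = 46 + 0.7143 × (191 − 46) = 149.574 → 150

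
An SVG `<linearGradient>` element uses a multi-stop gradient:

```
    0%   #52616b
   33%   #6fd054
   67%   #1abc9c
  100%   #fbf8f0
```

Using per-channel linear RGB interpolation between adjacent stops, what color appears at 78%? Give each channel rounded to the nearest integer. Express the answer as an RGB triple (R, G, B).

78% lies between the 67% and 100% stops, so the local fraction is t = (78 − 67)/(100 − 67) = 11/33 ≈ 0.3333.
#1abc9c → (26, 188, 156); #fbf8f0 → (251, 248, 240).
R = 26 + 0.3333 × (251 − 26) = 100.992 → 101
G = 188 + 0.3333 × (248 − 188) = 207.998 → 208
B = 156 + 0.3333 × (240 − 156) = 183.997 → 184

(101, 208, 184)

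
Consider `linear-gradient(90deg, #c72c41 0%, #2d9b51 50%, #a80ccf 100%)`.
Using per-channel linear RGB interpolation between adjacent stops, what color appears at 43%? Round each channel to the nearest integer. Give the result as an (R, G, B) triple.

(67, 139, 79)

43% lies between the 0% and 50% stops, so the local fraction is t = (43 − 0)/(50 − 0) = 43/50 ≈ 0.86.
#c72c41 → (199, 44, 65); #2d9b51 → (45, 155, 81).
R = 199 + 0.86 × (45 − 199) = 66.56 → 67
G = 44 + 0.86 × (155 − 44) = 139.46 → 139
B = 65 + 0.86 × (81 − 65) = 78.76 → 79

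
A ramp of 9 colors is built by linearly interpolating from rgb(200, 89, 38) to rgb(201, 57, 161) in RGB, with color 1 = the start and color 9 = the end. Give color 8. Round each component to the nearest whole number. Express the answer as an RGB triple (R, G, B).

(201, 61, 146)

With 9 swatches and endpoints inclusive, swatch 8 sits at t = (8 − 1)/(9 − 1) = 7/8 ≈ 0.875.
R = 200 + 0.875 × (201 − 200) = 200.875 → 201
G = 89 + 0.875 × (57 − 89) = 61 → 61
B = 38 + 0.875 × (161 − 38) = 145.625 → 146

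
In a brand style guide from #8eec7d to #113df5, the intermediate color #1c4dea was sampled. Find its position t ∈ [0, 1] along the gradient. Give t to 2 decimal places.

Invert the lerp on the G channel (largest span, 175): t = (77 − 236) / (61 − 236) = -159/-175 = 0.90857.
Check on R: (28 − 142)/(17 − 142) = 0.912 ✓

0.91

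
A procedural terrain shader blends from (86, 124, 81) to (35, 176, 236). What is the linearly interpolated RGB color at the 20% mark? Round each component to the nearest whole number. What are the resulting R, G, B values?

20% corresponds to t = 0.2.
R = 86 + 0.2 × (35 − 86) = 86 + 0.2 × -51 = 75.8 → 76
G = 124 + 0.2 × (176 − 124) = 124 + 0.2 × 52 = 134.4 → 134
B = 81 + 0.2 × (236 − 81) = 81 + 0.2 × 155 = 112 → 112

(76, 134, 112)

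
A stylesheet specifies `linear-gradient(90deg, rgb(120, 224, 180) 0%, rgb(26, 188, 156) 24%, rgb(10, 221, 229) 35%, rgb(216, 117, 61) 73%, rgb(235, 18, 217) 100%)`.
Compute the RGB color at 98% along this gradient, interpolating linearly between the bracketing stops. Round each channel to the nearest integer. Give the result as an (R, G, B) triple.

(234, 25, 205)

98% lies between the 73% and 100% stops, so the local fraction is t = (98 − 73)/(100 − 73) = 25/27 ≈ 0.9259.
R = 216 + 0.9259 × (235 − 216) = 233.592 → 234
G = 117 + 0.9259 × (18 − 117) = 25.336 → 25
B = 61 + 0.9259 × (217 − 61) = 205.44 → 205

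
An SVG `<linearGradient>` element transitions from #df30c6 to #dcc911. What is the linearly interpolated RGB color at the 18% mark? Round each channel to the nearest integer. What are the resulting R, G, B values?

(222, 76, 165)

#df30c6 → (223, 48, 198); #dcc911 → (220, 201, 17).
18% corresponds to t = 0.18.
R = 223 + 0.18 × (220 − 223) = 223 + 0.18 × -3 = 222.46 → 222
G = 48 + 0.18 × (201 − 48) = 48 + 0.18 × 153 = 75.54 → 76
B = 198 + 0.18 × (17 − 198) = 198 + 0.18 × -181 = 165.42 → 165
So the blended color is (222, 76, 165), about #de4ca5.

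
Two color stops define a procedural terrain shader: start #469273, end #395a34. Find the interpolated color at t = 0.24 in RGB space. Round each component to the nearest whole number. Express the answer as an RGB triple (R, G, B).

(67, 133, 100)

#469273 → (70, 146, 115); #395a34 → (57, 90, 52).
R = 70 + 0.24 × (57 − 70) = 70 + 0.24 × -13 = 66.88 → 67
G = 146 + 0.24 × (90 − 146) = 146 + 0.24 × -56 = 132.56 → 133
B = 115 + 0.24 × (52 − 115) = 115 + 0.24 × -63 = 99.88 → 100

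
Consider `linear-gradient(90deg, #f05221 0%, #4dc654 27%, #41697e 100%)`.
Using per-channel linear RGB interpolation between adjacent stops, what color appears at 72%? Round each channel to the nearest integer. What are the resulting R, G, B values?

(70, 141, 110)

72% lies between the 27% and 100% stops, so the local fraction is t = (72 − 27)/(100 − 27) = 45/73 ≈ 0.6164.
#4dc654 → (77, 198, 84); #41697e → (65, 105, 126).
R = 77 + 0.6164 × (65 − 77) = 69.603 → 70
G = 198 + 0.6164 × (105 − 198) = 140.675 → 141
B = 84 + 0.6164 × (126 − 84) = 109.889 → 110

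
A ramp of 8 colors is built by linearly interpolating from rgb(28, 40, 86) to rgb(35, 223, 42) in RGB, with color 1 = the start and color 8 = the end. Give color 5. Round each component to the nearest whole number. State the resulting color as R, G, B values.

(32, 145, 61)

With 8 swatches and endpoints inclusive, swatch 5 sits at t = (5 − 1)/(8 − 1) = 4/7 ≈ 0.5714.
R = 28 + 0.5714 × (35 − 28) = 32 → 32
G = 40 + 0.5714 × (223 − 40) = 144.566 → 145
B = 86 + 0.5714 × (42 − 86) = 60.858 → 61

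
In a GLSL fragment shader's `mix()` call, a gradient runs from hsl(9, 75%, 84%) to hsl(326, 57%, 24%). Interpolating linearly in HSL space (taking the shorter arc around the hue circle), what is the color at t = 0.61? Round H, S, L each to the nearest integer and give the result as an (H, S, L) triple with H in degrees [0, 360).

Hue: 326 − 9 = 317°, but |317| > 180 so the shorter arc goes the other way: Δh = 317 − 360 = -43°.
H = 9 + 0.61 × (-43) = -17.23 → -17 → -17 mod 360 = 343°
S = 75 + 0.61 × (57 − 75) = 64.02 → 64%
L = 84 + 0.61 × (24 − 84) = 47.4 → 47%

(343, 64, 47)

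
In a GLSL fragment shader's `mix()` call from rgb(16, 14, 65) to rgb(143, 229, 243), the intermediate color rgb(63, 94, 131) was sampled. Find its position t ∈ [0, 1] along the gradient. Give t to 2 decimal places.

Invert the lerp on the G channel (largest span, 215): t = (94 − 14) / (229 − 14) = 80/215 = 0.37209.
Check on R: (63 − 16)/(143 − 16) = 0.3701 ✓

0.37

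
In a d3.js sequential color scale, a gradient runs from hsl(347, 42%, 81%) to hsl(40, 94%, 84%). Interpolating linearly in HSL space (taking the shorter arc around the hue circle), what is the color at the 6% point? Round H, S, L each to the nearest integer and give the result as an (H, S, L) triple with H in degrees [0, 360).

(350, 45, 81)

Hue: 40 − 347 = -307°, but |-307| > 180 so the shorter arc goes the other way: Δh = -307 + 360 = 53°.
H = 347 + 0.06 × (53) = 350.18 → 350°
S = 42 + 0.06 × (94 − 42) = 45.12 → 45%
L = 81 + 0.06 × (84 − 81) = 81.18 → 81%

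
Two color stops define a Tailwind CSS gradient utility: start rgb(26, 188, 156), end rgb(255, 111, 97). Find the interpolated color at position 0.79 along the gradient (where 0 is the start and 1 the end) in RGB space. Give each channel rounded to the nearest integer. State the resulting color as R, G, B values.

(207, 127, 109)

R = 26 + 0.79 × (255 − 26) = 26 + 0.79 × 229 = 206.91 → 207
G = 188 + 0.79 × (111 − 188) = 188 + 0.79 × -77 = 127.17 → 127
B = 156 + 0.79 × (97 − 156) = 156 + 0.79 × -59 = 109.39 → 109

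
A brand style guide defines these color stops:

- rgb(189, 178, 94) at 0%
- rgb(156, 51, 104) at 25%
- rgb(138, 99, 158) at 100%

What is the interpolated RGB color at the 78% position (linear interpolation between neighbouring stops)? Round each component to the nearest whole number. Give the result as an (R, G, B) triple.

(143, 85, 142)

78% lies between the 25% and 100% stops, so the local fraction is t = (78 − 25)/(100 − 25) = 53/75 ≈ 0.7067.
R = 156 + 0.7067 × (138 − 156) = 143.279 → 143
G = 51 + 0.7067 × (99 − 51) = 84.922 → 85
B = 104 + 0.7067 × (158 − 104) = 142.162 → 142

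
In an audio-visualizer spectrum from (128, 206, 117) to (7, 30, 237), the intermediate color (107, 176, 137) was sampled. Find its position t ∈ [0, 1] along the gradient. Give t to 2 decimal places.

Invert the lerp on the G channel (largest span, 176): t = (176 − 206) / (30 − 206) = -30/-176 = 0.17045.
Check on R: (107 − 128)/(7 − 128) = 0.1736 ✓

0.17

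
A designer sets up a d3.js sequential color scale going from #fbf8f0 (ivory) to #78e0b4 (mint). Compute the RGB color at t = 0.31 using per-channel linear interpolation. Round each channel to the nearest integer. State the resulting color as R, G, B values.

(210, 241, 221)

#fbf8f0 → (251, 248, 240); #78e0b4 → (120, 224, 180).
R = 251 + 0.31 × (120 − 251) = 251 + 0.31 × -131 = 210.39 → 210
G = 248 + 0.31 × (224 − 248) = 248 + 0.31 × -24 = 240.56 → 241
B = 240 + 0.31 × (180 − 240) = 240 + 0.31 × -60 = 221.4 → 221
So the blended color is (210, 241, 221), about #d2f1dd.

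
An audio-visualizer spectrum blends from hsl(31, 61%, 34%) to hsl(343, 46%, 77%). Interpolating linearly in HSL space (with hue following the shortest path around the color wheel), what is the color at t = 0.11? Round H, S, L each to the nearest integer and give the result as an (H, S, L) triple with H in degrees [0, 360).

Hue: 343 − 31 = 312°, but |312| > 180 so the shorter arc goes the other way: Δh = 312 − 360 = -48°.
H = 31 + 0.11 × (-48) = 25.72 → 26°
S = 61 + 0.11 × (46 − 61) = 59.35 → 59%
L = 34 + 0.11 × (77 − 34) = 38.73 → 39%

(26, 59, 39)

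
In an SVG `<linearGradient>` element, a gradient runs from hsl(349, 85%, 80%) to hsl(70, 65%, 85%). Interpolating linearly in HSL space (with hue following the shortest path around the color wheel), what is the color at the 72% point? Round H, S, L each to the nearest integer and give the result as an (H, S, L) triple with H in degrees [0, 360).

Hue: 70 − 349 = -279°, but |-279| > 180 so the shorter arc goes the other way: Δh = -279 + 360 = 81°.
H = 349 + 0.72 × (81) = 407.32 → 407 → 407 mod 360 = 47°
S = 85 + 0.72 × (65 − 85) = 70.6 → 71%
L = 80 + 0.72 × (85 − 80) = 83.6 → 84%

(47, 71, 84)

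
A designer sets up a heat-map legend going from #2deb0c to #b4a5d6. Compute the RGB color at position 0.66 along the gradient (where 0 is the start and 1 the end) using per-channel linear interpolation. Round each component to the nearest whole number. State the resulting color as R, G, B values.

(134, 189, 145)

#2deb0c → (45, 235, 12); #b4a5d6 → (180, 165, 214).
R = 45 + 0.66 × (180 − 45) = 45 + 0.66 × 135 = 134.1 → 134
G = 235 + 0.66 × (165 − 235) = 235 + 0.66 × -70 = 188.8 → 189
B = 12 + 0.66 × (214 − 12) = 12 + 0.66 × 202 = 145.32 → 145
So the blended color is (134, 189, 145), about #86bd91.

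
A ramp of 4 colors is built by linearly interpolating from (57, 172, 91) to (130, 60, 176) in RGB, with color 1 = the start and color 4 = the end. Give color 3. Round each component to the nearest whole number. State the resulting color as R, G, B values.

(106, 97, 148)

With 4 swatches and endpoints inclusive, swatch 3 sits at t = (3 − 1)/(4 − 1) = 2/3 ≈ 0.6667.
R = 57 + 0.6667 × (130 − 57) = 105.669 → 106
G = 172 + 0.6667 × (60 − 172) = 97.33 → 97
B = 91 + 0.6667 × (176 − 91) = 147.669 → 148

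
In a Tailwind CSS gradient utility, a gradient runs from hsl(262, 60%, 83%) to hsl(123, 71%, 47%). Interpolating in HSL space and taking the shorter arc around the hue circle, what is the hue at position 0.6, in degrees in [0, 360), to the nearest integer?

Hue arc: Δh = 123 − 262 = -139° (|Δh| ≤ 180, already the shorter path).
H = 262 + 0.6 × (-139) = 178.6 → 179°

179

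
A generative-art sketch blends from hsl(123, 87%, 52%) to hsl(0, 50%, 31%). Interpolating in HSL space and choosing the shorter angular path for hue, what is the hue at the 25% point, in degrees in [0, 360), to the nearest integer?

Hue arc: Δh = 0 − 123 = -123° (|Δh| ≤ 180, already the shorter path).
H = 123 + 0.25 × (-123) = 92.25 → 92°

92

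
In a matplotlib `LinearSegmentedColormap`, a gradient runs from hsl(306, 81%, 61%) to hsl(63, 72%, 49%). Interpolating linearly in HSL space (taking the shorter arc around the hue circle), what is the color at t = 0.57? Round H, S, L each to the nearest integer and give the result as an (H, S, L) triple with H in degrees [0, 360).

(13, 76, 54)

Hue: 63 − 306 = -243°, but |-243| > 180 so the shorter arc goes the other way: Δh = -243 + 360 = 117°.
H = 306 + 0.57 × (117) = 372.69 → 373 → 373 mod 360 = 13°
S = 81 + 0.57 × (72 − 81) = 75.87 → 76%
L = 61 + 0.57 × (49 − 61) = 54.16 → 54%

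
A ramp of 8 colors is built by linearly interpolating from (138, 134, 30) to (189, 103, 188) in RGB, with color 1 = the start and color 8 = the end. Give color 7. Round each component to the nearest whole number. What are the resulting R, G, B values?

(182, 107, 165)

With 8 swatches and endpoints inclusive, swatch 7 sits at t = (7 − 1)/(8 − 1) = 6/7 ≈ 0.8571.
R = 138 + 0.8571 × (189 − 138) = 181.712 → 182
G = 134 + 0.8571 × (103 − 134) = 107.43 → 107
B = 30 + 0.8571 × (188 − 30) = 165.422 → 165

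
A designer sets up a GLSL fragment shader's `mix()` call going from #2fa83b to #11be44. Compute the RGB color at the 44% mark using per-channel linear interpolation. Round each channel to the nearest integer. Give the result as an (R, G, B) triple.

(34, 178, 63)

#2fa83b → (47, 168, 59); #11be44 → (17, 190, 68).
44% corresponds to t = 0.44.
R = 47 + 0.44 × (17 − 47) = 47 + 0.44 × -30 = 33.8 → 34
G = 168 + 0.44 × (190 − 168) = 168 + 0.44 × 22 = 177.68 → 178
B = 59 + 0.44 × (68 − 59) = 59 + 0.44 × 9 = 62.96 → 63
So the blended color is (34, 178, 63), about #22b23f.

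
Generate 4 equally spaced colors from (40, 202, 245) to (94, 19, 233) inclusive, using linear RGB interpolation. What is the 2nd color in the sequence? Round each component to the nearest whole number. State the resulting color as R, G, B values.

(58, 141, 241)

With 4 swatches and endpoints inclusive, swatch 2 sits at t = (2 − 1)/(4 − 1) = 1/3 ≈ 0.3333.
R = 40 + 0.3333 × (94 − 40) = 57.998 → 58
G = 202 + 0.3333 × (19 − 202) = 141.006 → 141
B = 245 + 0.3333 × (233 − 245) = 241 → 241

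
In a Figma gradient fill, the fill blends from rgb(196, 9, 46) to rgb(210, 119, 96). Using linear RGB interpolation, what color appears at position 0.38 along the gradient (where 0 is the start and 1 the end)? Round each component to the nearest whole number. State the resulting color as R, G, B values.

R = 196 + 0.38 × (210 − 196) = 196 + 0.38 × 14 = 201.32 → 201
G = 9 + 0.38 × (119 − 9) = 9 + 0.38 × 110 = 50.8 → 51
B = 46 + 0.38 × (96 − 46) = 46 + 0.38 × 50 = 65 → 65
So the blended color is (201, 51, 65), about #c93341.

(201, 51, 65)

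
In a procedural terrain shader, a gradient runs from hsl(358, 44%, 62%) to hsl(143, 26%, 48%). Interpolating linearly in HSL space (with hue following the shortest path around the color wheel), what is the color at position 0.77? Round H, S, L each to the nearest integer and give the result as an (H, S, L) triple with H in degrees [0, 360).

Hue: 143 − 358 = -215°, but |-215| > 180 so the shorter arc goes the other way: Δh = -215 + 360 = 145°.
H = 358 + 0.77 × (145) = 469.65 → 470 → 470 mod 360 = 110°
S = 44 + 0.77 × (26 − 44) = 30.14 → 30%
L = 62 + 0.77 × (48 − 62) = 51.22 → 51%

(110, 30, 51)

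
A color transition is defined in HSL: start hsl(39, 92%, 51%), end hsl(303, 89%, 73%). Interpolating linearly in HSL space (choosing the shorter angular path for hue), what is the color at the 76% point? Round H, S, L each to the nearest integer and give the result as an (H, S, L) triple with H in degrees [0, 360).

(326, 90, 68)

Hue: 303 − 39 = 264°, but |264| > 180 so the shorter arc goes the other way: Δh = 264 − 360 = -96°.
H = 39 + 0.76 × (-96) = -33.96 → -34 → -34 mod 360 = 326°
S = 92 + 0.76 × (89 − 92) = 89.72 → 90%
L = 51 + 0.76 × (73 − 51) = 67.72 → 68%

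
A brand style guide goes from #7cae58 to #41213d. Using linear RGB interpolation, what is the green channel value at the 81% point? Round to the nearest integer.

G₁ = 174 (from #7cae58), G₂ = 33 (from #41213d).
G = 174 + 0.81 × (33 − 174) = 59.79 → 60

60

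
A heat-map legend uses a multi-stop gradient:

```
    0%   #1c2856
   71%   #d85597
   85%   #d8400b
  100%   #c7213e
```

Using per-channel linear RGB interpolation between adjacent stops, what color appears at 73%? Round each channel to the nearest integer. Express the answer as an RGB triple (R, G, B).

73% lies between the 71% and 85% stops, so the local fraction is t = (73 − 71)/(85 − 71) = 2/14 ≈ 0.1429.
#d85597 → (216, 85, 151); #d8400b → (216, 64, 11).
R = 216 + 0.1429 × (216 − 216) = 216 → 216
G = 85 + 0.1429 × (64 − 85) = 81.999 → 82
B = 151 + 0.1429 × (11 − 151) = 130.994 → 131

(216, 82, 131)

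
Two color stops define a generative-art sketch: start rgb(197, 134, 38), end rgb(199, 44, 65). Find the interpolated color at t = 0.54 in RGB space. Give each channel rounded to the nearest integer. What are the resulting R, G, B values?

(198, 85, 53)

R = 197 + 0.54 × (199 − 197) = 197 + 0.54 × 2 = 198.08 → 198
G = 134 + 0.54 × (44 − 134) = 134 + 0.54 × -90 = 85.4 → 85
B = 38 + 0.54 × (65 − 38) = 38 + 0.54 × 27 = 52.58 → 53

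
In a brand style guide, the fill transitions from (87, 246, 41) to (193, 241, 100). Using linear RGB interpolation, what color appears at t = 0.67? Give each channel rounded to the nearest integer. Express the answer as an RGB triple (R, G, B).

(158, 243, 81)

R = 87 + 0.67 × (193 − 87) = 87 + 0.67 × 106 = 158.02 → 158
G = 246 + 0.67 × (241 − 246) = 246 + 0.67 × -5 = 242.65 → 243
B = 41 + 0.67 × (100 − 41) = 41 + 0.67 × 59 = 80.53 → 81
So the blended color is (158, 243, 81), about #9ef351.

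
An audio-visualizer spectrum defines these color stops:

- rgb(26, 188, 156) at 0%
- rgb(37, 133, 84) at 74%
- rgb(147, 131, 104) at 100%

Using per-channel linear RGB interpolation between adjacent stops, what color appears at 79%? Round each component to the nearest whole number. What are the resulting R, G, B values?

(58, 133, 88)

79% lies between the 74% and 100% stops, so the local fraction is t = (79 − 74)/(100 − 74) = 5/26 ≈ 0.1923.
R = 37 + 0.1923 × (147 − 37) = 58.153 → 58
G = 133 + 0.1923 × (131 − 133) = 132.615 → 133
B = 84 + 0.1923 × (104 − 84) = 87.846 → 88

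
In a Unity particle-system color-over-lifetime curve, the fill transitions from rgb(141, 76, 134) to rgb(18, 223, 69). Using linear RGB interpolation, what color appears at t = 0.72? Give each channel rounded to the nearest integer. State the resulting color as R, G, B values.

R = 141 + 0.72 × (18 − 141) = 141 + 0.72 × -123 = 52.44 → 52
G = 76 + 0.72 × (223 − 76) = 76 + 0.72 × 147 = 181.84 → 182
B = 134 + 0.72 × (69 − 134) = 134 + 0.72 × -65 = 87.2 → 87

(52, 182, 87)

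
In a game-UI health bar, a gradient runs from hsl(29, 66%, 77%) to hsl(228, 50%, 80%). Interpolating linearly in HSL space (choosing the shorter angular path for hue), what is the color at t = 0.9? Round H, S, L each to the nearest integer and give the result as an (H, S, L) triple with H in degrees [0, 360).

Hue: 228 − 29 = 199°, but |199| > 180 so the shorter arc goes the other way: Δh = 199 − 360 = -161°.
H = 29 + 0.9 × (-161) = -115.9 → -116 → -116 mod 360 = 244°
S = 66 + 0.9 × (50 − 66) = 51.6 → 52%
L = 77 + 0.9 × (80 − 77) = 79.7 → 80%

(244, 52, 80)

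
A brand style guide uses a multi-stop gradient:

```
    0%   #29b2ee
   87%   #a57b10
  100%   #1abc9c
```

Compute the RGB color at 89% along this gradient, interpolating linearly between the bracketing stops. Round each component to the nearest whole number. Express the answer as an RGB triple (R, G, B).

(144, 133, 38)

89% lies between the 87% and 100% stops, so the local fraction is t = (89 − 87)/(100 − 87) = 2/13 ≈ 0.1538.
#a57b10 → (165, 123, 16); #1abc9c → (26, 188, 156).
R = 165 + 0.1538 × (26 − 165) = 143.622 → 144
G = 123 + 0.1538 × (188 − 123) = 132.997 → 133
B = 16 + 0.1538 × (156 − 16) = 37.532 → 38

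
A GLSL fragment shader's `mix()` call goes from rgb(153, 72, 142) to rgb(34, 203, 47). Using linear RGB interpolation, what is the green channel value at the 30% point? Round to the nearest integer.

111

G = 72 + 0.3 × (203 − 72) = 111.3 → 111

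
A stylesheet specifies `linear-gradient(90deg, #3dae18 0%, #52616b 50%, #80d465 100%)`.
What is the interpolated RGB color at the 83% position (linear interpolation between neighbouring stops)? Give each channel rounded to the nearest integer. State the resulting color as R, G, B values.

83% lies between the 50% and 100% stops, so the local fraction is t = (83 − 50)/(100 − 50) = 33/50 ≈ 0.66.
#52616b → (82, 97, 107); #80d465 → (128, 212, 101).
R = 82 + 0.66 × (128 − 82) = 112.36 → 112
G = 97 + 0.66 × (212 − 97) = 172.9 → 173
B = 107 + 0.66 × (101 − 107) = 103.04 → 103

(112, 173, 103)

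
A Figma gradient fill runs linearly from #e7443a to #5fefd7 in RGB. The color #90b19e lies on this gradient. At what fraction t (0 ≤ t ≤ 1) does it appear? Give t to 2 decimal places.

Invert the lerp on the G channel (largest span, 171): t = (177 − 68) / (239 − 68) = 109/171 = 0.63743.
Check on R: (144 − 231)/(95 − 231) = 0.6397 ✓

0.64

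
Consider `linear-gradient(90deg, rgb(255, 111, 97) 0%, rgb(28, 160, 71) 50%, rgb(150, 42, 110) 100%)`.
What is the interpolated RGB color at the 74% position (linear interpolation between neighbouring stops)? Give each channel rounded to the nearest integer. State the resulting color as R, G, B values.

74% lies between the 50% and 100% stops, so the local fraction is t = (74 − 50)/(100 − 50) = 24/50 ≈ 0.48.
R = 28 + 0.48 × (150 − 28) = 86.56 → 87
G = 160 + 0.48 × (42 − 160) = 103.36 → 103
B = 71 + 0.48 × (110 − 71) = 89.72 → 90

(87, 103, 90)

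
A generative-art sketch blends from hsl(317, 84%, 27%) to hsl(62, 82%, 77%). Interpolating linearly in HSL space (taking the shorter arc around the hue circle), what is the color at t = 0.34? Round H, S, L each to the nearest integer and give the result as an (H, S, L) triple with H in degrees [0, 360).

Hue: 62 − 317 = -255°, but |-255| > 180 so the shorter arc goes the other way: Δh = -255 + 360 = 105°.
H = 317 + 0.34 × (105) = 352.7 → 353°
S = 84 + 0.34 × (82 − 84) = 83.32 → 83%
L = 27 + 0.34 × (77 − 27) = 44 → 44%

(353, 83, 44)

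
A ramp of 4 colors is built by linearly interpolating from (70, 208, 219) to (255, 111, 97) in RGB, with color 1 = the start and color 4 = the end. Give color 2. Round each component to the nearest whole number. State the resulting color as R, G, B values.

With 4 swatches and endpoints inclusive, swatch 2 sits at t = (2 − 1)/(4 − 1) = 1/3 ≈ 0.3333.
R = 70 + 0.3333 × (255 − 70) = 131.661 → 132
G = 208 + 0.3333 × (111 − 208) = 175.67 → 176
B = 219 + 0.3333 × (97 − 219) = 178.337 → 178

(132, 176, 178)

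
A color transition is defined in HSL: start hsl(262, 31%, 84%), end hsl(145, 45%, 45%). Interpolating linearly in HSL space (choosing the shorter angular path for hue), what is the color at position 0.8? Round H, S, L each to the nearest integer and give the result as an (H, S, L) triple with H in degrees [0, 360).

(168, 42, 53)

Hue arc: Δh = 145 − 262 = -117° (|Δh| ≤ 180, already the shorter path).
H = 262 + 0.8 × (-117) = 168.4 → 168°
S = 31 + 0.8 × (45 − 31) = 42.2 → 42%
L = 84 + 0.8 × (45 − 84) = 52.8 → 53%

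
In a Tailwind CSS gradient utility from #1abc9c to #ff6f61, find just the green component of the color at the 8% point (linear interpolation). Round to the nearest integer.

182

G₁ = 188 (from #1abc9c), G₂ = 111 (from #ff6f61).
G = 188 + 0.08 × (111 − 188) = 181.84 → 182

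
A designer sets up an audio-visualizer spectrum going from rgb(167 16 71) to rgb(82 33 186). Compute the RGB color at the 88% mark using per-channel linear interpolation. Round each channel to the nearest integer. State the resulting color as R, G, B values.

(92, 31, 172)

88% corresponds to t = 0.88.
R = 167 + 0.88 × (82 − 167) = 167 + 0.88 × -85 = 92.2 → 92
G = 16 + 0.88 × (33 − 16) = 16 + 0.88 × 17 = 30.96 → 31
B = 71 + 0.88 × (186 − 71) = 71 + 0.88 × 115 = 172.2 → 172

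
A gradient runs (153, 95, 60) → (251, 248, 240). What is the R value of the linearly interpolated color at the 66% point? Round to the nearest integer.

R = 153 + 0.66 × (251 − 153) = 217.68 → 218

218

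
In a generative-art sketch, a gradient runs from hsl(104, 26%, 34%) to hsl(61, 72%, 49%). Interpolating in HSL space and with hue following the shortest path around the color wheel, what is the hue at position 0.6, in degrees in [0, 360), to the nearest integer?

78

Hue arc: Δh = 61 − 104 = -43° (|Δh| ≤ 180, already the shorter path).
H = 104 + 0.6 × (-43) = 78.2 → 78°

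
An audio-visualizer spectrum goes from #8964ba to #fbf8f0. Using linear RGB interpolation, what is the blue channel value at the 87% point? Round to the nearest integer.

233

B₁ = 186 (from #8964ba), B₂ = 240 (from #fbf8f0).
B = 186 + 0.87 × (240 − 186) = 232.98 → 233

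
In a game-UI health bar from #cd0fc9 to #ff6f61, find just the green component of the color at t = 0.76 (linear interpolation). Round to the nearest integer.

88

G₁ = 15 (from #cd0fc9), G₂ = 111 (from #ff6f61).
G = 15 + 0.76 × (111 − 15) = 87.96 → 88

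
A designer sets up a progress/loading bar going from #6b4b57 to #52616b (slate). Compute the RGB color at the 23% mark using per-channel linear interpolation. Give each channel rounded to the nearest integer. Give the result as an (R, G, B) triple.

(101, 80, 92)

#6b4b57 → (107, 75, 87); #52616b → (82, 97, 107).
23% corresponds to t = 0.23.
R = 107 + 0.23 × (82 − 107) = 107 + 0.23 × -25 = 101.25 → 101
G = 75 + 0.23 × (97 − 75) = 75 + 0.23 × 22 = 80.06 → 80
B = 87 + 0.23 × (107 − 87) = 87 + 0.23 × 20 = 91.6 → 92
So the blended color is (101, 80, 92), about #65505c.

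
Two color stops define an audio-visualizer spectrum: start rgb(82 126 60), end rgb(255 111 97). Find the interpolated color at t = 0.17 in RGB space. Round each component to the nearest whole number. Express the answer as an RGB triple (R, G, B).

R = 82 + 0.17 × (255 − 82) = 82 + 0.17 × 173 = 111.41 → 111
G = 126 + 0.17 × (111 − 126) = 126 + 0.17 × -15 = 123.45 → 123
B = 60 + 0.17 × (97 − 60) = 60 + 0.17 × 37 = 66.29 → 66

(111, 123, 66)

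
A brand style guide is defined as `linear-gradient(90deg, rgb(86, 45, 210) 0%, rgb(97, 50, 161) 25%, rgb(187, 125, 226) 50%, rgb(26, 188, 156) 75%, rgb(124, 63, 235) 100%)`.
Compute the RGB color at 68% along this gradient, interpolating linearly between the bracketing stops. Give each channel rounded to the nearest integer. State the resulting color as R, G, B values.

(71, 170, 176)

68% lies between the 50% and 75% stops, so the local fraction is t = (68 − 50)/(75 − 50) = 18/25 ≈ 0.72.
R = 187 + 0.72 × (26 − 187) = 71.08 → 71
G = 125 + 0.72 × (188 − 125) = 170.36 → 170
B = 226 + 0.72 × (156 − 226) = 175.6 → 176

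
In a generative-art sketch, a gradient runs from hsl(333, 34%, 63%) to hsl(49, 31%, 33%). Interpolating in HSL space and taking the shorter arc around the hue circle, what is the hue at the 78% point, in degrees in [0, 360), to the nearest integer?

Hue: 49 − 333 = -284°, but |-284| > 180 so the shorter arc goes the other way: Δh = -284 + 360 = 76°.
H = 333 + 0.78 × (76) = 392.28 → 392 → 392 mod 360 = 32°

32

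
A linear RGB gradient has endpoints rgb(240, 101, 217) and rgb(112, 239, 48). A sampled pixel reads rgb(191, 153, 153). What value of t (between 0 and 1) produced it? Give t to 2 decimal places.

0.38

Invert the lerp on the B channel (largest span, 169): t = (153 − 217) / (48 − 217) = -64/-169 = 0.3787.
Check on R: (191 − 240)/(112 − 240) = 0.3828 ✓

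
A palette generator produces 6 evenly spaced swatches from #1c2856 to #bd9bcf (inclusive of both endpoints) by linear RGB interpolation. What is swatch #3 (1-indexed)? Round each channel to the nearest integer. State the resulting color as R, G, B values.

(92, 86, 134)

With 6 swatches and endpoints inclusive, swatch 3 sits at t = (3 − 1)/(6 − 1) = 2/5 ≈ 0.4.
#1c2856 → (28, 40, 86); #bd9bcf → (189, 155, 207).
R = 28 + 0.4 × (189 − 28) = 92.4 → 92
G = 40 + 0.4 × (155 − 40) = 86 → 86
B = 86 + 0.4 × (207 − 86) = 134.4 → 134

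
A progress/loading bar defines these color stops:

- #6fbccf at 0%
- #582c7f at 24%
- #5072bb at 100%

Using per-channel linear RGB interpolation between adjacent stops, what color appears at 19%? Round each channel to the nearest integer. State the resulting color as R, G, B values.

(93, 74, 144)

19% lies between the 0% and 24% stops, so the local fraction is t = (19 − 0)/(24 − 0) = 19/24 ≈ 0.7917.
#6fbccf → (111, 188, 207); #582c7f → (88, 44, 127).
R = 111 + 0.7917 × (88 − 111) = 92.791 → 93
G = 188 + 0.7917 × (44 − 188) = 73.995 → 74
B = 207 + 0.7917 × (127 − 207) = 143.664 → 144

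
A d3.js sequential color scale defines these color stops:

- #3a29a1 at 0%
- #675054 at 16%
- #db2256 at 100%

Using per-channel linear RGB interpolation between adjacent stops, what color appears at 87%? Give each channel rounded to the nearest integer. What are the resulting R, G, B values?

87% lies between the 16% and 100% stops, so the local fraction is t = (87 − 16)/(100 − 16) = 71/84 ≈ 0.8452.
#675054 → (103, 80, 84); #db2256 → (219, 34, 86).
R = 103 + 0.8452 × (219 − 103) = 201.043 → 201
G = 80 + 0.8452 × (34 − 80) = 41.121 → 41
B = 84 + 0.8452 × (86 − 84) = 85.69 → 86

(201, 41, 86)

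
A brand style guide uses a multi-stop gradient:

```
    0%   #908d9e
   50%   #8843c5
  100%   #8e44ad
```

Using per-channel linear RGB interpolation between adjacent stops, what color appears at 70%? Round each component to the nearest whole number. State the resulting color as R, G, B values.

70% lies between the 50% and 100% stops, so the local fraction is t = (70 − 50)/(100 − 50) = 20/50 ≈ 0.4.
#8843c5 → (136, 67, 197); #8e44ad → (142, 68, 173).
R = 136 + 0.4 × (142 − 136) = 138.4 → 138
G = 67 + 0.4 × (68 − 67) = 67.4 → 67
B = 197 + 0.4 × (173 − 197) = 187.4 → 187

(138, 67, 187)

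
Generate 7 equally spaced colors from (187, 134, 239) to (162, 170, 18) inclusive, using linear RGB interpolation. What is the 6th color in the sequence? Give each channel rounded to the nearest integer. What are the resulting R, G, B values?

With 7 swatches and endpoints inclusive, swatch 6 sits at t = (6 − 1)/(7 − 1) = 5/6 ≈ 0.8333.
R = 187 + 0.8333 × (162 − 187) = 166.167 → 166
G = 134 + 0.8333 × (170 − 134) = 163.999 → 164
B = 239 + 0.8333 × (18 − 239) = 54.841 → 55

(166, 164, 55)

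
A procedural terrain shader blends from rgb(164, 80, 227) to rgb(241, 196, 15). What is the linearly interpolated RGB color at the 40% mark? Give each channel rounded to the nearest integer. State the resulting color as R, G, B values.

(195, 126, 142)

40% corresponds to t = 0.4.
R = 164 + 0.4 × (241 − 164) = 164 + 0.4 × 77 = 194.8 → 195
G = 80 + 0.4 × (196 − 80) = 80 + 0.4 × 116 = 126.4 → 126
B = 227 + 0.4 × (15 − 227) = 227 + 0.4 × -212 = 142.2 → 142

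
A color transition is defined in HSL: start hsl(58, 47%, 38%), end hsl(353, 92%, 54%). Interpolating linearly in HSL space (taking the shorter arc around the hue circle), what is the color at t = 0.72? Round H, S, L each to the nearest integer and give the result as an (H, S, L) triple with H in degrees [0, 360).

(11, 79, 50)

Hue: 353 − 58 = 295°, but |295| > 180 so the shorter arc goes the other way: Δh = 295 − 360 = -65°.
H = 58 + 0.72 × (-65) = 11.2 → 11°
S = 47 + 0.72 × (92 − 47) = 79.4 → 79%
L = 38 + 0.72 × (54 − 38) = 49.52 → 50%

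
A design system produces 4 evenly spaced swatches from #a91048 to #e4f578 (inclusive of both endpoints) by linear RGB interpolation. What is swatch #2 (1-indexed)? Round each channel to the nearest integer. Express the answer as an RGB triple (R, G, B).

(189, 92, 88)

With 4 swatches and endpoints inclusive, swatch 2 sits at t = (2 − 1)/(4 − 1) = 1/3 ≈ 0.3333.
#a91048 → (169, 16, 72); #e4f578 → (228, 245, 120).
R = 169 + 0.3333 × (228 − 169) = 188.665 → 189
G = 16 + 0.3333 × (245 − 16) = 92.326 → 92
B = 72 + 0.3333 × (120 − 72) = 87.998 → 88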